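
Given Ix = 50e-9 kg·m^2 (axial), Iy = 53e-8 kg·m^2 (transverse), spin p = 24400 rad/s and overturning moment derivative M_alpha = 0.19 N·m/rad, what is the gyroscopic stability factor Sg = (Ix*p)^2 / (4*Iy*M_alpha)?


Sg = Ix^2 * p^2 / (4 * Iy * M_alpha) = (50e-9)^2 * 24400^2 / (4 * 53e-8 * 0.19) = 3.695

3.695


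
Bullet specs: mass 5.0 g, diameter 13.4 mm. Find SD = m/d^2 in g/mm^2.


SD = m/d^2 = 5.0/13.4^2 = 0.02785 g/mm^2

0.02785 g/mm^2


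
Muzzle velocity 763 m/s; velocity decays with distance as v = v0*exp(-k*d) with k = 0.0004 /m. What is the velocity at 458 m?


v = v0*exp(-k*d) = 763*exp(-0.0004*458) = 635.3 m/s

635.3 m/s


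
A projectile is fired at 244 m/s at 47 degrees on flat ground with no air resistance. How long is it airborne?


T = 2*v0*sin(theta)/g = 2*244*sin(47°)/9.81 = 36.38 s

36.38 s


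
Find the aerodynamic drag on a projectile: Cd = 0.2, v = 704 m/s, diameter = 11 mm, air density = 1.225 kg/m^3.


A = pi*(d/2)^2 = pi*(11/2000)^2 = 9.50332e-05 m^2
Fd = 0.5*Cd*rho*A*v^2 = 0.5*0.2*1.225*9.50332e-05*704^2 = 5.77 N

5.77 N


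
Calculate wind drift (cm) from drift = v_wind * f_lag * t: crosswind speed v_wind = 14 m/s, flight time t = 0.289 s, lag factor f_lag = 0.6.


drift = v_wind * lag * t = 14 * 0.6 * 0.289 = 2.4276 m ≈ 242.8 cm

242.8 cm


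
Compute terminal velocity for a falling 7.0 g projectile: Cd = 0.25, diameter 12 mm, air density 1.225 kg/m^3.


A = pi*(d/2)^2 = pi*(12/2000)^2 = 1.13097e-04 m^2
vt = sqrt(2mg/(Cd*rho*A)) = sqrt(2*0.007*9.81/(0.25 * 1.225 * 1.13097e-04)) = 62.97 m/s

62.97 m/s


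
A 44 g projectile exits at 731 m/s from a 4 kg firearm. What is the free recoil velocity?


v_recoil = m_p * v_p / m_gun = 0.044 * 731 / 4 = 8.041 m/s

8.041 m/s


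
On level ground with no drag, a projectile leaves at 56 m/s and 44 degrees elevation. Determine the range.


R = v0^2 * sin(2*theta) / g = 56^2 * sin(2*44°) / 9.81 = 319.5 m

319.5 m


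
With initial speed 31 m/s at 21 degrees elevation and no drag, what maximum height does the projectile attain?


H = (v0*sin(theta))^2 / (2g) = (31*sin(21°))^2 / (2*9.81) = 6.29 m

6.29 m


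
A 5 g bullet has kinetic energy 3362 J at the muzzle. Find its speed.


v = sqrt(2*E/m) = sqrt(2*3362/0.005) = 1160 m/s

1160 m/s


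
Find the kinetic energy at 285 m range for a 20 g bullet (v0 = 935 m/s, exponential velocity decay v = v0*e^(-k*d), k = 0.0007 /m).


v = v0*exp(-k*d) = 935*exp(-0.0007*285) = 765.896 m/s
E = 0.5*m*v^2 = 0.5*0.02*765.896^2 = 5866 J

5866 J


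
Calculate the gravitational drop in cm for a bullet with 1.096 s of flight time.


drop = 0.5*g*t^2 = 0.5*9.81*1.096^2 = 5.89196 m ≈ 589.2 cm

589.2 cm


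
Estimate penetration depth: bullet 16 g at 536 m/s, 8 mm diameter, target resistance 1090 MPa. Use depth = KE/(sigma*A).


A = pi*(d/2)^2 = pi*(8/2)^2 = 50.2655 mm^2
E = 0.5*m*v^2 = 0.5*0.016*536^2 = 2298.37 J
depth = E/(sigma*A) = 2298.37 J / (1090 MPa * 50.2655 mm^2) = 2298.37/(1090 * 50.2655) m = 0.0419492 m ≈ 41.95 mm

41.95 mm


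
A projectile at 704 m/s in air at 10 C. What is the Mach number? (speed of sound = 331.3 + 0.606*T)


a = 331.3 + 0.606*(10) = 337.36 m/s
M = v/a = 704/337.36 = 2.087

2.087


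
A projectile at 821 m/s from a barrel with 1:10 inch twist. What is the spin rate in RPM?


twist_m = 10*0.0254 = 0.254 m
spin = v/twist = 821/0.254 = 3232.283 rev/s
RPM = spin*60 = 3232.283*60 ≈ 193937 RPM

193937 RPM


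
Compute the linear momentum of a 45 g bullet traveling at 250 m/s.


p = m*v = 0.045*250 = 11.25 kg·m/s

11.25 kg·m/s


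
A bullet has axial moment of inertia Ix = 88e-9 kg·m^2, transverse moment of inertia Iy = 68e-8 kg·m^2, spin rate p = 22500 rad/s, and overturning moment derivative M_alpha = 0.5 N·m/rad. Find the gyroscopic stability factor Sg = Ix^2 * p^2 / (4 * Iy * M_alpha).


Sg = Ix^2 * p^2 / (4 * Iy * M_alpha) = (88e-9)^2 * 22500^2 / (4 * 68e-8 * 0.5) = 2.883

2.883


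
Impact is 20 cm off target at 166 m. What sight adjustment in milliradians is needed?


1 mrad subtends 1 cm per 10 m of range, so adj = error_cm / (dist_m / 10) = 20 / (166/10) = 1.205 mrad

1.205 mrad


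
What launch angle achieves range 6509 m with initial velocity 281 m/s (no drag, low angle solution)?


sin(2*theta) = R*g/v0^2 = 6509*9.81/281^2 = 0.808669, theta = arcsin(0.808669)/2 = 26.98°

26.98 degrees


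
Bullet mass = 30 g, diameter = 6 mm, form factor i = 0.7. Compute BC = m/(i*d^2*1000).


BC = m/(i*d^2*1000) = 30/(0.7 * 6^2 * 1000) = 0.00119

0.00119


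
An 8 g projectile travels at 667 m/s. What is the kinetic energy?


E = 0.5*m*v^2 = 0.5*0.008*667^2 = 1780 J

1780 J


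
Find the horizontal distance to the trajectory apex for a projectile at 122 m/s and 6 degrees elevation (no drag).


R = v0^2*sin(2*theta)/g = 122^2*sin(2*6°)/9.81 = 315.449 m
apex_dist = R/2 = 315.449/2 = 157.7 m

157.7 m


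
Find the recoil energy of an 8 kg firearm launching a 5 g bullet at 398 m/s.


v_r = m_p*v_p/m_gun = 0.005*398/8 = 0.24875 m/s, E_r = 0.5*m_gun*v_r^2 = 0.5*8*0.24875^2 = 0.2475 J

0.2475 J


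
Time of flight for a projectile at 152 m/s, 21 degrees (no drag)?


T = 2*v0*sin(theta)/g = 2*152*sin(21°)/9.81 = 11.11 s

11.11 s


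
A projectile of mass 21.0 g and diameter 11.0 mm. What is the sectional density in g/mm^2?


SD = m/d^2 = 21.0/11.0^2 = 0.1736 g/mm^2

0.1736 g/mm^2


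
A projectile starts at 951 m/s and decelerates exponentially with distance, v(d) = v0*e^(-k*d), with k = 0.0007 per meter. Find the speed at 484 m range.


v = v0*exp(-k*d) = 951*exp(-0.0007*484) = 677.7 m/s

677.7 m/s


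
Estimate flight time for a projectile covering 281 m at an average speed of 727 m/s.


t = d/v = 281/727 = 0.3865 s

0.3865 s


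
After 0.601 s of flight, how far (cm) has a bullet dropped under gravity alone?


drop = 0.5*g*t^2 = 0.5*9.81*0.601^2 = 1.77169 m ≈ 177.2 cm

177.2 cm


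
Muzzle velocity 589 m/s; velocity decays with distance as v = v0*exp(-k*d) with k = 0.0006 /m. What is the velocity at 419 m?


v = v0*exp(-k*d) = 589*exp(-0.0006*419) = 458.1 m/s

458.1 m/s


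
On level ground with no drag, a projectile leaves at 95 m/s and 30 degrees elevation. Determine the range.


R = v0^2 * sin(2*theta) / g = 95^2 * sin(2*30°) / 9.81 = 796.7 m

796.7 m


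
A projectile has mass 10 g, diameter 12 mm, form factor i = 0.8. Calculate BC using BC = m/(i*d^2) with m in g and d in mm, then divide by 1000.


BC = m/(i*d^2*1000) = 10/(0.8 * 12^2 * 1000) = 8.681e-05

8.681e-05


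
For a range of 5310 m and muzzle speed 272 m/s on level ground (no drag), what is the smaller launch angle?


sin(2*theta) = R*g/v0^2 = 5310*9.81/272^2 = 0.704086, theta = arcsin(0.704086)/2 = 22.38°

22.38 degrees


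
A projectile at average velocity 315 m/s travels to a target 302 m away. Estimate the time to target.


t = d/v = 302/315 = 0.9587 s

0.9587 s


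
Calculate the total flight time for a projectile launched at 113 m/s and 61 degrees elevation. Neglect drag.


T = 2*v0*sin(theta)/g = 2*113*sin(61°)/9.81 = 20.15 s

20.15 s


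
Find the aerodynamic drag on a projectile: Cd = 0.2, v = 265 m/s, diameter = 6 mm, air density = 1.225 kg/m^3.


A = pi*(d/2)^2 = pi*(6/2000)^2 = 2.82743e-05 m^2
Fd = 0.5*Cd*rho*A*v^2 = 0.5*0.2*1.225*2.82743e-05*265^2 = 0.2432 N

0.2432 N


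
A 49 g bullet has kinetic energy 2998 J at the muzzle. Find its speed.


v = sqrt(2*E/m) = sqrt(2*2998/0.049) = 349.8 m/s

349.8 m/s


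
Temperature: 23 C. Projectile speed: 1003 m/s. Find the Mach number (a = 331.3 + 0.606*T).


a = 331.3 + 0.606*(23) = 345.238 m/s
M = v/a = 1003/345.238 = 2.905

2.905


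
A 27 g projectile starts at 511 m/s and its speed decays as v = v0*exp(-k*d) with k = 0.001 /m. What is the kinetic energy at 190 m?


v = v0*exp(-k*d) = 511*exp(-0.001*190) = 422.576 m/s
E = 0.5*m*v^2 = 0.5*0.027*422.576^2 = 2411 J

2411 J


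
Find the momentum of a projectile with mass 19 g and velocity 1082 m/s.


p = m*v = 0.019*1082 = 20.56 kg·m/s

20.56 kg·m/s


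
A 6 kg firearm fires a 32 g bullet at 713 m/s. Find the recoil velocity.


v_recoil = m_p * v_p / m_gun = 0.032 * 713 / 6 = 3.803 m/s

3.803 m/s


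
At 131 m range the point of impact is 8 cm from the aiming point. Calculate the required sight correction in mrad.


1 mrad subtends 1 cm per 10 m of range, so adj = error_cm / (dist_m / 10) = 8 / (131/10) = 0.6107 mrad

0.6107 mrad


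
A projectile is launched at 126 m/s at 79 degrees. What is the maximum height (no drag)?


H = (v0*sin(theta))^2 / (2g) = (126*sin(79°))^2 / (2*9.81) = 779.7 m

779.7 m


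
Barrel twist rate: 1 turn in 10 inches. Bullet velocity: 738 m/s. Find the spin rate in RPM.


twist_m = 10*0.0254 = 0.254 m
spin = v/twist = 738/0.254 = 2905.512 rev/s
RPM = spin*60 = 2905.512*60 ≈ 174331 RPM

174331 RPM


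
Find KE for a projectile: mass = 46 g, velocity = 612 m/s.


E = 0.5*m*v^2 = 0.5*0.046*612^2 = 8615 J

8615 J


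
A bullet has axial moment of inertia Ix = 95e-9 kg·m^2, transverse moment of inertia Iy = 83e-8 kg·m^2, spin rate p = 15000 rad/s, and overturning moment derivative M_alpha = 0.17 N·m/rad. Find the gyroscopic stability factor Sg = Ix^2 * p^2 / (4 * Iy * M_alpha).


Sg = Ix^2 * p^2 / (4 * Iy * M_alpha) = (95e-9)^2 * 15000^2 / (4 * 83e-8 * 0.17) = 3.598

3.598


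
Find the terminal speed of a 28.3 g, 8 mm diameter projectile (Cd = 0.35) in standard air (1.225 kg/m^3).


A = pi*(d/2)^2 = pi*(8/2000)^2 = 5.02655e-05 m^2
vt = sqrt(2mg/(Cd*rho*A)) = sqrt(2*0.0283*9.81/(0.35 * 1.225 * 5.02655e-05)) = 160.5 m/s

160.5 m/s


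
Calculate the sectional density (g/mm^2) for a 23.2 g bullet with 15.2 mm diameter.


SD = m/d^2 = 23.2/15.2^2 = 0.1004 g/mm^2

0.1004 g/mm^2


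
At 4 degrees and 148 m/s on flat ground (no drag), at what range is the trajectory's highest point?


R = v0^2*sin(2*theta)/g = 148^2*sin(2*4°)/9.81 = 310.749 m
apex_dist = R/2 = 310.749/2 = 155.4 m

155.4 m


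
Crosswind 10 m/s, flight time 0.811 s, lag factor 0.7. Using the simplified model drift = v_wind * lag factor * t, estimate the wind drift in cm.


drift = v_wind * lag * t = 10 * 0.7 * 0.811 = 5.677 m ≈ 567.7 cm

567.7 cm


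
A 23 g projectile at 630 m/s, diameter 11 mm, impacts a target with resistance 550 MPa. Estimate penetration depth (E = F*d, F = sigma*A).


A = pi*(d/2)^2 = pi*(11/2)^2 = 95.0332 mm^2
E = 0.5*m*v^2 = 0.5*0.023*630^2 = 4564.35 J
depth = E/(sigma*A) = 4564.35 J / (550 MPa * 95.0332 mm^2) = 4564.35/(550 * 95.0332) m = 0.0873255 m ≈ 87.33 mm

87.33 mm


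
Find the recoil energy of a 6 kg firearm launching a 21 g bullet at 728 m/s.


v_r = m_p*v_p/m_gun = 0.021*728/6 = 2.548 m/s, E_r = 0.5*m_gun*v_r^2 = 0.5*6*2.548^2 = 19.48 J

19.48 J


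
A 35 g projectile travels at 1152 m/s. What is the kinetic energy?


E = 0.5*m*v^2 = 0.5*0.035*1152^2 = 23224 J

23224 J


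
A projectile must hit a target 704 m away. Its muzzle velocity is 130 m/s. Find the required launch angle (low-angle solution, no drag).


sin(2*theta) = R*g/v0^2 = 704*9.81/130^2 = 0.408653, theta = arcsin(0.408653)/2 = 12.06°

12.06 degrees


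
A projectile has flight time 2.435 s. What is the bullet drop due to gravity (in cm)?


drop = 0.5*g*t^2 = 0.5*9.81*2.435^2 = 29.0828 m ≈ 2908 cm

2908 cm


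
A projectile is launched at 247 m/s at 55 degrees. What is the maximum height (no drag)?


H = (v0*sin(theta))^2 / (2g) = (247*sin(55°))^2 / (2*9.81) = 2087 m

2087 m


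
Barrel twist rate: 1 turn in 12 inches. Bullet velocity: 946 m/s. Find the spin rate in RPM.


twist_m = 12*0.0254 = 0.3048 m
spin = v/twist = 946/0.3048 = 3103.675 rev/s
RPM = spin*60 = 3103.675*60 ≈ 186220 RPM

186220 RPM


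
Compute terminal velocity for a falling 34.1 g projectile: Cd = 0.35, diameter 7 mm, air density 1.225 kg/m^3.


A = pi*(d/2)^2 = pi*(7/2000)^2 = 3.84845e-05 m^2
vt = sqrt(2mg/(Cd*rho*A)) = sqrt(2*0.0341*9.81/(0.35 * 1.225 * 3.84845e-05)) = 201.4 m/s

201.4 m/s


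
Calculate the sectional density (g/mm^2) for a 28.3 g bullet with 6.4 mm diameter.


SD = m/d^2 = 28.3/6.4^2 = 0.6909 g/mm^2

0.6909 g/mm^2


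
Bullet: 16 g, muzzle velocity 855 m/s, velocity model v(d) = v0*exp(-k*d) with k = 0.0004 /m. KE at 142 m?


v = v0*exp(-k*d) = 855*exp(-0.0004*142) = 807.789 m/s
E = 0.5*m*v^2 = 0.5*0.016*807.789^2 = 5220 J

5220 J


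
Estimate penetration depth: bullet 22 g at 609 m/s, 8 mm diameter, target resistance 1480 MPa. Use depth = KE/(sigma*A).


A = pi*(d/2)^2 = pi*(8/2)^2 = 50.2655 mm^2
E = 0.5*m*v^2 = 0.5*0.022*609^2 = 4079.69 J
depth = E/(sigma*A) = 4079.69 J / (1480 MPa * 50.2655 mm^2) = 4079.69/(1480 * 50.2655) m = 0.0548398 m ≈ 54.84 mm

54.84 mm


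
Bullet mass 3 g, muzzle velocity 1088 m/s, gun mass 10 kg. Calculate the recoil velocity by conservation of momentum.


v_recoil = m_p * v_p / m_gun = 0.003 * 1088 / 10 = 0.3264 m/s

0.3264 m/s


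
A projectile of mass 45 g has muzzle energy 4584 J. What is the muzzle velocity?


v = sqrt(2*E/m) = sqrt(2*4584/0.045) = 451.4 m/s

451.4 m/s


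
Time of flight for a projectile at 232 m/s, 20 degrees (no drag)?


T = 2*v0*sin(theta)/g = 2*232*sin(20°)/9.81 = 16.18 s

16.18 s


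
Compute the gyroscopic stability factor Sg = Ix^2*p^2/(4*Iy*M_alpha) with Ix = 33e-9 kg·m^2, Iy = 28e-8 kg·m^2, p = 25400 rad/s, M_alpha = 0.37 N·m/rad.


Sg = Ix^2 * p^2 / (4 * Iy * M_alpha) = (33e-9)^2 * 25400^2 / (4 * 28e-8 * 0.37) = 1.695

1.695


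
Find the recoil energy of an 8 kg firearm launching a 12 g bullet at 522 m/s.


v_r = m_p*v_p/m_gun = 0.012*522/8 = 0.783 m/s, E_r = 0.5*m_gun*v_r^2 = 0.5*8*0.783^2 = 2.452 J

2.452 J


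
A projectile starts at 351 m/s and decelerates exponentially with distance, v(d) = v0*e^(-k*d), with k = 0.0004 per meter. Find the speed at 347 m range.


v = v0*exp(-k*d) = 351*exp(-0.0004*347) = 305.5 m/s

305.5 m/s


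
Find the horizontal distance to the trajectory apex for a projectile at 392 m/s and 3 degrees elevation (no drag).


R = v0^2*sin(2*theta)/g = 392^2*sin(2*3°)/9.81 = 1637.34 m
apex_dist = R/2 = 1637.34/2 = 818.7 m

818.7 m


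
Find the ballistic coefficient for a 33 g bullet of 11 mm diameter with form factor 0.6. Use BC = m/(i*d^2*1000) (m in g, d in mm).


BC = m/(i*d^2*1000) = 33/(0.6 * 11^2 * 1000) = 0.0004545

0.0004545


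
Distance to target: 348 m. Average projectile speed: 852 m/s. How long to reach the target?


t = d/v = 348/852 = 0.4085 s

0.4085 s


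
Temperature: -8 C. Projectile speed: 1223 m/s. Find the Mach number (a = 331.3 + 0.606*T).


a = 331.3 + 0.606*(-8) = 326.452 m/s
M = v/a = 1223/326.452 = 3.746

3.746


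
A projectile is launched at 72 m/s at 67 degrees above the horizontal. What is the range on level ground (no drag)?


R = v0^2 * sin(2*theta) / g = 72^2 * sin(2*67°) / 9.81 = 380.1 m

380.1 m


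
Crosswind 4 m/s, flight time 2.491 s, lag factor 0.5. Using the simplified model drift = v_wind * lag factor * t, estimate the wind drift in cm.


drift = v_wind * lag * t = 4 * 0.5 * 2.491 = 4.982 m ≈ 498.2 cm

498.2 cm


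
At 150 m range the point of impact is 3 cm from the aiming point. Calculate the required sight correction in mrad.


1 mrad subtends 1 cm per 10 m of range, so adj = error_cm / (dist_m / 10) = 3 / (150/10) = 0.2 mrad

0.2 mrad


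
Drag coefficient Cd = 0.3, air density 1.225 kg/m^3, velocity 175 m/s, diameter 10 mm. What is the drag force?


A = pi*(d/2)^2 = pi*(10/2000)^2 = 7.85398e-05 m^2
Fd = 0.5*Cd*rho*A*v^2 = 0.5*0.3*1.225*7.85398e-05*175^2 = 0.442 N

0.442 N


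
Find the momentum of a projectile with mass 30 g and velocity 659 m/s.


p = m*v = 0.03*659 = 19.77 kg·m/s

19.77 kg·m/s


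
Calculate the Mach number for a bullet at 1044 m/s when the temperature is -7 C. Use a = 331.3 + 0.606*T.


a = 331.3 + 0.606*(-7) = 327.058 m/s
M = v/a = 1044/327.058 = 3.192

3.192


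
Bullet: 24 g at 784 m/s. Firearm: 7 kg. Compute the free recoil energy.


v_r = m_p*v_p/m_gun = 0.024*784/7 = 2.688 m/s, E_r = 0.5*m_gun*v_r^2 = 0.5*7*2.688^2 = 25.29 J

25.29 J


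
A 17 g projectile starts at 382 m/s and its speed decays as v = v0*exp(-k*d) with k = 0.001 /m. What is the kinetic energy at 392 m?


v = v0*exp(-k*d) = 382*exp(-0.001*392) = 258.119 m/s
E = 0.5*m*v^2 = 0.5*0.017*258.119^2 = 566.3 J

566.3 J


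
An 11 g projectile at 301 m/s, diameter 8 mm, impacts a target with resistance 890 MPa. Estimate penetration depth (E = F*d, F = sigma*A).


A = pi*(d/2)^2 = pi*(8/2)^2 = 50.2655 mm^2
E = 0.5*m*v^2 = 0.5*0.011*301^2 = 498.305 J
depth = E/(sigma*A) = 498.305 J / (890 MPa * 50.2655 mm^2) = 498.305/(890 * 50.2655) m = 0.0111387 m ≈ 11.14 mm

11.14 mm


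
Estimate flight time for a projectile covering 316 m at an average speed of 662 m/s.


t = d/v = 316/662 = 0.4773 s

0.4773 s


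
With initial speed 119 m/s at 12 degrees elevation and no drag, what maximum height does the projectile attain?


H = (v0*sin(theta))^2 / (2g) = (119*sin(12°))^2 / (2*9.81) = 31.2 m

31.2 m


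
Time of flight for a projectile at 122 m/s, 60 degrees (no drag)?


T = 2*v0*sin(theta)/g = 2*122*sin(60°)/9.81 = 21.54 s

21.54 s


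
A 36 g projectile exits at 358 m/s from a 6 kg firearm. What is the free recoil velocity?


v_recoil = m_p * v_p / m_gun = 0.036 * 358 / 6 = 2.148 m/s

2.148 m/s


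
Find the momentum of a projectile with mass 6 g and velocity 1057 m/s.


p = m*v = 0.006*1057 = 6.342 kg·m/s

6.342 kg·m/s


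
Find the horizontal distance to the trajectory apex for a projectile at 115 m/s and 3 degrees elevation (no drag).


R = v0^2*sin(2*theta)/g = 115^2*sin(2*3°)/9.81 = 140.916 m
apex_dist = R/2 = 140.916/2 = 70.46 m

70.46 m


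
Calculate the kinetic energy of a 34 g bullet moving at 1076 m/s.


E = 0.5*m*v^2 = 0.5*0.034*1076^2 = 19682 J

19682 J


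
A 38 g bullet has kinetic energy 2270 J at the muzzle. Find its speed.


v = sqrt(2*E/m) = sqrt(2*2270/0.038) = 345.6 m/s

345.6 m/s


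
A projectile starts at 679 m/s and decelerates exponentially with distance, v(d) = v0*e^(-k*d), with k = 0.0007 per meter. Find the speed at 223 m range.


v = v0*exp(-k*d) = 679*exp(-0.0007*223) = 580.9 m/s

580.9 m/s


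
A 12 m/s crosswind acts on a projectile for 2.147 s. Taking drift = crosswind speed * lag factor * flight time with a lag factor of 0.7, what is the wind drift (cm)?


drift = v_wind * lag * t = 12 * 0.7 * 2.147 = 18.0348 m ≈ 1803 cm

1803 cm


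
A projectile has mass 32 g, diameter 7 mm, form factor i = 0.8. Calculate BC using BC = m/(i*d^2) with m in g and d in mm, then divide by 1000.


BC = m/(i*d^2*1000) = 32/(0.8 * 7^2 * 1000) = 0.0008163

0.0008163


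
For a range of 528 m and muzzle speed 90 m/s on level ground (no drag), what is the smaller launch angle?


sin(2*theta) = R*g/v0^2 = 528*9.81/90^2 = 0.639467, theta = arcsin(0.639467)/2 = 19.88°

19.88 degrees


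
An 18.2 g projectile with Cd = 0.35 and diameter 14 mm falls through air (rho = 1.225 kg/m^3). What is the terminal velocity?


A = pi*(d/2)^2 = pi*(14/2000)^2 = 1.53938e-04 m^2
vt = sqrt(2mg/(Cd*rho*A)) = sqrt(2*0.0182*9.81/(0.35 * 1.225 * 1.53938e-04)) = 73.55 m/s

73.55 m/s


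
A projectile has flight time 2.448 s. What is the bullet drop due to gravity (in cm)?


drop = 0.5*g*t^2 = 0.5*9.81*2.448^2 = 29.3942 m ≈ 2939 cm

2939 cm


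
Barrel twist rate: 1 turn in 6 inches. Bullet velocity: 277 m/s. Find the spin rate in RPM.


twist_m = 6*0.0254 = 0.1524 m
spin = v/twist = 277/0.1524 = 1817.585 rev/s
RPM = spin*60 = 1817.585*60 ≈ 109055 RPM

109055 RPM


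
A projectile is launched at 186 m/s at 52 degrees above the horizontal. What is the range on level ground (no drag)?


R = v0^2 * sin(2*theta) / g = 186^2 * sin(2*52°) / 9.81 = 3422 m

3422 m


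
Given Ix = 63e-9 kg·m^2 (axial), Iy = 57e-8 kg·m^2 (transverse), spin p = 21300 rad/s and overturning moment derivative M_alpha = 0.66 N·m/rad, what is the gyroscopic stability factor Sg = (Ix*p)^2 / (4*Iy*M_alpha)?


Sg = Ix^2 * p^2 / (4 * Iy * M_alpha) = (63e-9)^2 * 21300^2 / (4 * 57e-8 * 0.66) = 1.197

1.197


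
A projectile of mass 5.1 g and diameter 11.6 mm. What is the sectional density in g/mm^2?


SD = m/d^2 = 5.1/11.6^2 = 0.0379 g/mm^2

0.0379 g/mm^2


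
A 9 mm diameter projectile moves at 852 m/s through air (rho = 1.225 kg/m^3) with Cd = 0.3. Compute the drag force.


A = pi*(d/2)^2 = pi*(9/2000)^2 = 6.36173e-05 m^2
Fd = 0.5*Cd*rho*A*v^2 = 0.5*0.3*1.225*6.36173e-05*852^2 = 8.486 N

8.486 N


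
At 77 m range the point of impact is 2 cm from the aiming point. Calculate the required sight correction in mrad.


1 mrad subtends 1 cm per 10 m of range, so adj = error_cm / (dist_m / 10) = 2 / (77/10) = 0.2597 mrad

0.2597 mrad


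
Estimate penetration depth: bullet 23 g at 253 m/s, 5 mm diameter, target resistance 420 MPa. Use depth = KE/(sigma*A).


A = pi*(d/2)^2 = pi*(5/2)^2 = 19.635 mm^2
E = 0.5*m*v^2 = 0.5*0.023*253^2 = 736.103 J
depth = E/(sigma*A) = 736.103 J / (420 MPa * 19.635 mm^2) = 736.103/(420 * 19.635) m = 0.0892606 m ≈ 89.26 mm

89.26 mm


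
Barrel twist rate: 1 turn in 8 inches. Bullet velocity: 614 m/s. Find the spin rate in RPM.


twist_m = 8*0.0254 = 0.2032 m
spin = v/twist = 614/0.2032 = 3021.654 rev/s
RPM = spin*60 = 3021.654*60 ≈ 181299 RPM

181299 RPM


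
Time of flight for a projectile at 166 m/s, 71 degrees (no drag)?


T = 2*v0*sin(theta)/g = 2*166*sin(71°)/9.81 = 32 s

32 s


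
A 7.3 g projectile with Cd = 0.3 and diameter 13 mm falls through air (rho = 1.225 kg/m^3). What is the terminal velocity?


A = pi*(d/2)^2 = pi*(13/2000)^2 = 1.32732e-04 m^2
vt = sqrt(2mg/(Cd*rho*A)) = sqrt(2*0.0073*9.81/(0.3 * 1.225 * 1.32732e-04)) = 54.19 m/s

54.19 m/s


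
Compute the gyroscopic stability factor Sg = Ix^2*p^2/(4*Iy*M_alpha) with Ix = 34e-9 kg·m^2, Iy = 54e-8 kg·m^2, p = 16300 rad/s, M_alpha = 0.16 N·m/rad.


Sg = Ix^2 * p^2 / (4 * Iy * M_alpha) = (34e-9)^2 * 16300^2 / (4 * 54e-8 * 0.16) = 0.8887

0.8887


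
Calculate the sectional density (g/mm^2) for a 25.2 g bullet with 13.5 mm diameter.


SD = m/d^2 = 25.2/13.5^2 = 0.1383 g/mm^2

0.1383 g/mm^2


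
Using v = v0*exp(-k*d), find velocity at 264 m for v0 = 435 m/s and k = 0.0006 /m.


v = v0*exp(-k*d) = 435*exp(-0.0006*264) = 371.3 m/s

371.3 m/s


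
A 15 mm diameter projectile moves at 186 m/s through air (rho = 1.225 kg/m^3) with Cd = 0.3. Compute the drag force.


A = pi*(d/2)^2 = pi*(15/2000)^2 = 1.76715e-04 m^2
Fd = 0.5*Cd*rho*A*v^2 = 0.5*0.3*1.225*1.76715e-04*186^2 = 1.123 N

1.123 N


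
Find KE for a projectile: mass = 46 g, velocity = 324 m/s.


E = 0.5*m*v^2 = 0.5*0.046*324^2 = 2414 J

2414 J


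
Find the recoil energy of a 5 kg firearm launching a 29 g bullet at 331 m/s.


v_r = m_p*v_p/m_gun = 0.029*331/5 = 1.9198 m/s, E_r = 0.5*m_gun*v_r^2 = 0.5*5*1.9198^2 = 9.214 J

9.214 J


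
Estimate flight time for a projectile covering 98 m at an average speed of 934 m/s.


t = d/v = 98/934 = 0.1049 s

0.1049 s


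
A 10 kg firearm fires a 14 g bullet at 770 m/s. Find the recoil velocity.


v_recoil = m_p * v_p / m_gun = 0.014 * 770 / 10 = 1.078 m/s

1.078 m/s


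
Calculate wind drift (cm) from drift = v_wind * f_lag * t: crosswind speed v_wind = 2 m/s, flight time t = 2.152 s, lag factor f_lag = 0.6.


drift = v_wind * lag * t = 2 * 0.6 * 2.152 = 2.5824 m ≈ 258.2 cm

258.2 cm


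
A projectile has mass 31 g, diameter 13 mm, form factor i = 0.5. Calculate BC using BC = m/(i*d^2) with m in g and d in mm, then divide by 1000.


BC = m/(i*d^2*1000) = 31/(0.5 * 13^2 * 1000) = 0.0003669

0.0003669


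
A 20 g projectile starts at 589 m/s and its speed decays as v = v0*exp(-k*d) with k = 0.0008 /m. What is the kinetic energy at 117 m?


v = v0*exp(-k*d) = 589*exp(-0.0008*117) = 536.371 m/s
E = 0.5*m*v^2 = 0.5*0.02*536.371^2 = 2877 J

2877 J


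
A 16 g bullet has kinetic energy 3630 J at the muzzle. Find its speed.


v = sqrt(2*E/m) = sqrt(2*3630/0.016) = 673.6 m/s

673.6 m/s


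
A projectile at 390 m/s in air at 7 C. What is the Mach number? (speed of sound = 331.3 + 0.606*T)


a = 331.3 + 0.606*(7) = 335.542 m/s
M = v/a = 390/335.542 = 1.162

1.162


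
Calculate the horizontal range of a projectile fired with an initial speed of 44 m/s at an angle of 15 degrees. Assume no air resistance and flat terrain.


R = v0^2 * sin(2*theta) / g = 44^2 * sin(2*15°) / 9.81 = 98.67 m

98.67 m


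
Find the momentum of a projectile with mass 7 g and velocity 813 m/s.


p = m*v = 0.007*813 = 5.691 kg·m/s

5.691 kg·m/s


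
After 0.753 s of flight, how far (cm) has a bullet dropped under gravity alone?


drop = 0.5*g*t^2 = 0.5*9.81*0.753^2 = 2.78118 m ≈ 278.1 cm

278.1 cm


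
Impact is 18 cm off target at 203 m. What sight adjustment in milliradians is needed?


1 mrad subtends 1 cm per 10 m of range, so adj = error_cm / (dist_m / 10) = 18 / (203/10) = 0.8867 mrad

0.8867 mrad


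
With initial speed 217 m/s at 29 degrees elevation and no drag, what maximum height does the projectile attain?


H = (v0*sin(theta))^2 / (2g) = (217*sin(29°))^2 / (2*9.81) = 564.1 m

564.1 m


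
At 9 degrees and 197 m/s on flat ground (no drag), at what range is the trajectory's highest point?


R = v0^2*sin(2*theta)/g = 197^2*sin(2*9°)/9.81 = 1222.49 m
apex_dist = R/2 = 1222.49/2 = 611.2 m

611.2 m


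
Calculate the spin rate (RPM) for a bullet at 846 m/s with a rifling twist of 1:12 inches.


twist_m = 12*0.0254 = 0.3048 m
spin = v/twist = 846/0.3048 = 2775.591 rev/s
RPM = spin*60 = 2775.591*60 ≈ 166535 RPM

166535 RPM


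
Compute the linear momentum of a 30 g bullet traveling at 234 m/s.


p = m*v = 0.03*234 = 7.02 kg·m/s

7.02 kg·m/s


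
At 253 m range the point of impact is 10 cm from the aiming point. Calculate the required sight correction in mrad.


1 mrad subtends 1 cm per 10 m of range, so adj = error_cm / (dist_m / 10) = 10 / (253/10) = 0.3953 mrad

0.3953 mrad


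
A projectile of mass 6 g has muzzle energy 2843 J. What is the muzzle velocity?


v = sqrt(2*E/m) = sqrt(2*2843/0.006) = 973.5 m/s

973.5 m/s


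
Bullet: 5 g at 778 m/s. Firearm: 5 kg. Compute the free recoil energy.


v_r = m_p*v_p/m_gun = 0.005*778/5 = 0.778 m/s, E_r = 0.5*m_gun*v_r^2 = 0.5*5*0.778^2 = 1.513 J

1.513 J


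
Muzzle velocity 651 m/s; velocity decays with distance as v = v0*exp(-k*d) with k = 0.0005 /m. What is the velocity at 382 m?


v = v0*exp(-k*d) = 651*exp(-0.0005*382) = 537.8 m/s

537.8 m/s


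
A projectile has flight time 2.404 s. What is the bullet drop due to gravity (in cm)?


drop = 0.5*g*t^2 = 0.5*9.81*2.404^2 = 28.3471 m ≈ 2835 cm

2835 cm


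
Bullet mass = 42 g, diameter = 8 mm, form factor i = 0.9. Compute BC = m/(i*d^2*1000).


BC = m/(i*d^2*1000) = 42/(0.9 * 8^2 * 1000) = 0.0007292

0.0007292


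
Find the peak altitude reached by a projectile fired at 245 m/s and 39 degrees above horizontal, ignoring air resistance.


H = (v0*sin(theta))^2 / (2g) = (245*sin(39°))^2 / (2*9.81) = 1212 m

1212 m


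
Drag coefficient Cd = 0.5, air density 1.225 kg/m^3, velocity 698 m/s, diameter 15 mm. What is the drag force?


A = pi*(d/2)^2 = pi*(15/2000)^2 = 1.76715e-04 m^2
Fd = 0.5*Cd*rho*A*v^2 = 0.5*0.5*1.225*1.76715e-04*698^2 = 26.37 N

26.37 N


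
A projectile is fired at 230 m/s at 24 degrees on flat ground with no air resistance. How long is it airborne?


T = 2*v0*sin(theta)/g = 2*230*sin(24°)/9.81 = 19.07 s

19.07 s


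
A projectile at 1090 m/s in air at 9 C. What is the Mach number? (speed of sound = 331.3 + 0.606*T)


a = 331.3 + 0.606*(9) = 336.754 m/s
M = v/a = 1090/336.754 = 3.237

3.237


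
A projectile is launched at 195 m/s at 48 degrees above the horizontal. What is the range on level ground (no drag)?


R = v0^2 * sin(2*theta) / g = 195^2 * sin(2*48°) / 9.81 = 3855 m

3855 m


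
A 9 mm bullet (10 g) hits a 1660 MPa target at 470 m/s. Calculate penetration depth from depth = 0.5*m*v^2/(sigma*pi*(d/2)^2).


A = pi*(d/2)^2 = pi*(9/2)^2 = 63.6173 mm^2
E = 0.5*m*v^2 = 0.5*0.01*470^2 = 1104.5 J
depth = E/(sigma*A) = 1104.5 J / (1660 MPa * 63.6173 mm^2) = 1104.5/(1660 * 63.6173) m = 0.0104588 m ≈ 10.46 mm

10.46 mm


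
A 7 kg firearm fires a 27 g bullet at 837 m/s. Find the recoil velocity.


v_recoil = m_p * v_p / m_gun = 0.027 * 837 / 7 = 3.228 m/s

3.228 m/s


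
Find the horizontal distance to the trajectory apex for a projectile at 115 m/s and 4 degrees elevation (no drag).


R = v0^2*sin(2*theta)/g = 115^2*sin(2*4°)/9.81 = 187.621 m
apex_dist = R/2 = 187.621/2 = 93.81 m

93.81 m


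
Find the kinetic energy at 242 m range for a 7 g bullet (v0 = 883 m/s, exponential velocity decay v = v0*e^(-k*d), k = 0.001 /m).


v = v0*exp(-k*d) = 883*exp(-0.001*242) = 693.205 m/s
E = 0.5*m*v^2 = 0.5*0.007*693.205^2 = 1682 J

1682 J


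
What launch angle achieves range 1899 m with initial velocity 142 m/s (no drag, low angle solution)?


sin(2*theta) = R*g/v0^2 = 1899*9.81/142^2 = 0.923884, theta = arcsin(0.923884)/2 = 33.75°

33.75 degrees


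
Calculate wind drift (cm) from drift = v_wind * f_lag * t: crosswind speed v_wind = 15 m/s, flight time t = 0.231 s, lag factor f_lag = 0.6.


drift = v_wind * lag * t = 15 * 0.6 * 0.231 = 2.079 m ≈ 207.9 cm

207.9 cm


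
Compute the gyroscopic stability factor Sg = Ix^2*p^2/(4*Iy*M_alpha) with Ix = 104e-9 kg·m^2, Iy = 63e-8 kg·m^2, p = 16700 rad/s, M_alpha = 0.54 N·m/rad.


Sg = Ix^2 * p^2 / (4 * Iy * M_alpha) = (104e-9)^2 * 16700^2 / (4 * 63e-8 * 0.54) = 2.217

2.217


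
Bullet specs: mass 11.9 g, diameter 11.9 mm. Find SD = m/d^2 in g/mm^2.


SD = m/d^2 = 11.9/11.9^2 = 0.08403 g/mm^2

0.08403 g/mm^2


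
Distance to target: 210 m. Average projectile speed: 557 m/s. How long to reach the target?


t = d/v = 210/557 = 0.377 s

0.377 s


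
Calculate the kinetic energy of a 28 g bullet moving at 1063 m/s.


E = 0.5*m*v^2 = 0.5*0.028*1063^2 = 15820 J

15820 J


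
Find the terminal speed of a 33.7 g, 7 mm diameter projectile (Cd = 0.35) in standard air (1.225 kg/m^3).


A = pi*(d/2)^2 = pi*(7/2000)^2 = 3.84845e-05 m^2
vt = sqrt(2mg/(Cd*rho*A)) = sqrt(2*0.0337*9.81/(0.35 * 1.225 * 3.84845e-05)) = 200.2 m/s

200.2 m/s


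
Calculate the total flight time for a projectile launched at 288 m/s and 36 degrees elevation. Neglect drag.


T = 2*v0*sin(theta)/g = 2*288*sin(36°)/9.81 = 34.51 s

34.51 s


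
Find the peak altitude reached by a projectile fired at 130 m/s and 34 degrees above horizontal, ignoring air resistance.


H = (v0*sin(theta))^2 / (2g) = (130*sin(34°))^2 / (2*9.81) = 269.3 m

269.3 m


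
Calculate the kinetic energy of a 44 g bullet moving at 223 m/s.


E = 0.5*m*v^2 = 0.5*0.044*223^2 = 1094 J

1094 J


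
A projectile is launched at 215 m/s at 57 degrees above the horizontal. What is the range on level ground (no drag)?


R = v0^2 * sin(2*theta) / g = 215^2 * sin(2*57°) / 9.81 = 4305 m

4305 m


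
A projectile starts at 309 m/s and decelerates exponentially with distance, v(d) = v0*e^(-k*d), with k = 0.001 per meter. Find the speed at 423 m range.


v = v0*exp(-k*d) = 309*exp(-0.001*423) = 202.4 m/s

202.4 m/s


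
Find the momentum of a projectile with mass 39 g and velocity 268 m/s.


p = m*v = 0.039*268 = 10.45 kg·m/s

10.45 kg·m/s


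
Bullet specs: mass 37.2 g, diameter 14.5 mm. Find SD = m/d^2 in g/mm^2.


SD = m/d^2 = 37.2/14.5^2 = 0.1769 g/mm^2

0.1769 g/mm^2


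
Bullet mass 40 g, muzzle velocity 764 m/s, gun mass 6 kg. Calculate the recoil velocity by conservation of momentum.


v_recoil = m_p * v_p / m_gun = 0.04 * 764 / 6 = 5.093 m/s

5.093 m/s


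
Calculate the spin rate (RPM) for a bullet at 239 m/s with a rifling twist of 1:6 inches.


twist_m = 6*0.0254 = 0.1524 m
spin = v/twist = 239/0.1524 = 1568.241 rev/s
RPM = spin*60 = 1568.241*60 ≈ 94094 RPM

94094 RPM


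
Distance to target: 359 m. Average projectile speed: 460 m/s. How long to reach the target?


t = d/v = 359/460 = 0.7804 s

0.7804 s


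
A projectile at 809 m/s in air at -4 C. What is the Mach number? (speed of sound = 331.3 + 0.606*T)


a = 331.3 + 0.606*(-4) = 328.876 m/s
M = v/a = 809/328.876 = 2.46

2.46


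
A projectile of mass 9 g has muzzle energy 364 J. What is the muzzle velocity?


v = sqrt(2*E/m) = sqrt(2*364/0.009) = 284.4 m/s

284.4 m/s


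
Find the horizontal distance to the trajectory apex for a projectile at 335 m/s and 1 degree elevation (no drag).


R = v0^2*sin(2*theta)/g = 335^2*sin(2*1°)/9.81 = 399.245 m
apex_dist = R/2 = 399.245/2 = 199.6 m

199.6 m


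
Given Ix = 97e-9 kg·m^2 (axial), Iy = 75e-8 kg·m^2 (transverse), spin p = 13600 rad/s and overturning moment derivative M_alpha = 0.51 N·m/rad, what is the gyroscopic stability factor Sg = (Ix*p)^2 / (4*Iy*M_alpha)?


Sg = Ix^2 * p^2 / (4 * Iy * M_alpha) = (97e-9)^2 * 13600^2 / (4 * 75e-8 * 0.51) = 1.137

1.137


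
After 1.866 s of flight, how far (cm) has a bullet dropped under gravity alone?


drop = 0.5*g*t^2 = 0.5*9.81*1.866^2 = 17.079 m ≈ 1708 cm

1708 cm


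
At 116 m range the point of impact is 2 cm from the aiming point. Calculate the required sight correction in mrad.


1 mrad subtends 1 cm per 10 m of range, so adj = error_cm / (dist_m / 10) = 2 / (116/10) = 0.1724 mrad

0.1724 mrad


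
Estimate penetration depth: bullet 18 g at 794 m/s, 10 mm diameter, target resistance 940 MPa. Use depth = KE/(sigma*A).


A = pi*(d/2)^2 = pi*(10/2)^2 = 78.5398 mm^2
E = 0.5*m*v^2 = 0.5*0.018*794^2 = 5673.92 J
depth = E/(sigma*A) = 5673.92 J / (940 MPa * 78.5398 mm^2) = 5673.92/(940 * 78.5398) m = 0.0768539 m ≈ 76.85 mm

76.85 mm


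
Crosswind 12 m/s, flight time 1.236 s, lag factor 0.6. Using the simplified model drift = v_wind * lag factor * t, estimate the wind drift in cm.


drift = v_wind * lag * t = 12 * 0.6 * 1.236 = 8.8992 m ≈ 889.9 cm

889.9 cm


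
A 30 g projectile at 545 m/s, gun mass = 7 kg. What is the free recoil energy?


v_r = m_p*v_p/m_gun = 0.03*545/7 = 2.33571 m/s, E_r = 0.5*m_gun*v_r^2 = 0.5*7*2.33571^2 = 19.09 J

19.09 J


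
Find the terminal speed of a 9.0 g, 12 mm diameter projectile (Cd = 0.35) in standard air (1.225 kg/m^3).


A = pi*(d/2)^2 = pi*(12/2000)^2 = 1.13097e-04 m^2
vt = sqrt(2mg/(Cd*rho*A)) = sqrt(2*0.009*9.81/(0.35 * 1.225 * 1.13097e-04)) = 60.35 m/s

60.35 m/s


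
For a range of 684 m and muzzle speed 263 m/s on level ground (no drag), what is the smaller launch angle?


sin(2*theta) = R*g/v0^2 = 684*9.81/263^2 = 0.0970094, theta = arcsin(0.0970094)/2 = 2.783°

2.783 degrees


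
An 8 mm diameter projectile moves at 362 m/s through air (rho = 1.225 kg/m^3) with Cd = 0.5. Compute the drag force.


A = pi*(d/2)^2 = pi*(8/2000)^2 = 5.02655e-05 m^2
Fd = 0.5*Cd*rho*A*v^2 = 0.5*0.5*1.225*5.02655e-05*362^2 = 2.017 N

2.017 N


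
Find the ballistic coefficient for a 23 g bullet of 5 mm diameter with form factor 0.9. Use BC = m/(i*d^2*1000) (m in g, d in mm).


BC = m/(i*d^2*1000) = 23/(0.9 * 5^2 * 1000) = 0.001022

0.001022


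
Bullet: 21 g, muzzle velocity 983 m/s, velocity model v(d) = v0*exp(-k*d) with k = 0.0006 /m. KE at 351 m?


v = v0*exp(-k*d) = 983*exp(-0.0006*351) = 796.326 m/s
E = 0.5*m*v^2 = 0.5*0.021*796.326^2 = 6658 J

6658 J


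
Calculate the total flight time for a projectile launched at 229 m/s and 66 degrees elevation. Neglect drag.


T = 2*v0*sin(theta)/g = 2*229*sin(66°)/9.81 = 42.65 s

42.65 s


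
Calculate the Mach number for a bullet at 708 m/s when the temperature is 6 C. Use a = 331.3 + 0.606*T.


a = 331.3 + 0.606*(6) = 334.936 m/s
M = v/a = 708/334.936 = 2.114

2.114


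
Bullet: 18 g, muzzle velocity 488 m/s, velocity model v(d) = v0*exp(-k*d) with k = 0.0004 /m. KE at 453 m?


v = v0*exp(-k*d) = 488*exp(-0.0004*453) = 407.123 m/s
E = 0.5*m*v^2 = 0.5*0.018*407.123^2 = 1492 J

1492 J


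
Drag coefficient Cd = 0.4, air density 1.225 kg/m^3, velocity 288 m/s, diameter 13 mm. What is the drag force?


A = pi*(d/2)^2 = pi*(13/2000)^2 = 1.32732e-04 m^2
Fd = 0.5*Cd*rho*A*v^2 = 0.5*0.4*1.225*1.32732e-04*288^2 = 2.697 N

2.697 N


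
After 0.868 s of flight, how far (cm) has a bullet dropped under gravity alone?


drop = 0.5*g*t^2 = 0.5*9.81*0.868^2 = 3.69554 m ≈ 369.6 cm

369.6 cm


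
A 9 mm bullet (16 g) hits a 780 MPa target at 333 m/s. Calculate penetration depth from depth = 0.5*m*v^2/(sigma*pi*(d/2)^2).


A = pi*(d/2)^2 = pi*(9/2)^2 = 63.6173 mm^2
E = 0.5*m*v^2 = 0.5*0.016*333^2 = 887.112 J
depth = E/(sigma*A) = 887.112 J / (780 MPa * 63.6173 mm^2) = 887.112/(780 * 63.6173) m = 0.0178776 m ≈ 17.88 mm

17.88 mm


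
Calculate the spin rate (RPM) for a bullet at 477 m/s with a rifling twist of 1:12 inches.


twist_m = 12*0.0254 = 0.3048 m
spin = v/twist = 477/0.3048 = 1564.961 rev/s
RPM = spin*60 = 1564.961*60 ≈ 93898 RPM

93898 RPM


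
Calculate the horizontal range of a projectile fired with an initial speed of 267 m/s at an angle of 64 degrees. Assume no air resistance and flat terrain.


R = v0^2 * sin(2*theta) / g = 267^2 * sin(2*64°) / 9.81 = 5726 m

5726 m


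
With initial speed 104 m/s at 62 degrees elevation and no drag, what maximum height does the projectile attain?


H = (v0*sin(theta))^2 / (2g) = (104*sin(62°))^2 / (2*9.81) = 429.8 m

429.8 m


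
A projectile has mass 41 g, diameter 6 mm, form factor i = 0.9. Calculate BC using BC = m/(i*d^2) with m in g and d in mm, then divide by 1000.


BC = m/(i*d^2*1000) = 41/(0.9 * 6^2 * 1000) = 0.001265

0.001265


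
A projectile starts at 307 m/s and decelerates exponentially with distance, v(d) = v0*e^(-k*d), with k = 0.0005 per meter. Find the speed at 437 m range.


v = v0*exp(-k*d) = 307*exp(-0.0005*437) = 246.7 m/s

246.7 m/s


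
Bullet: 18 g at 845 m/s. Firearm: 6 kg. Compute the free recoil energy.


v_r = m_p*v_p/m_gun = 0.018*845/6 = 2.535 m/s, E_r = 0.5*m_gun*v_r^2 = 0.5*6*2.535^2 = 19.28 J

19.28 J


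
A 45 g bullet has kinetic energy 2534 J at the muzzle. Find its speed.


v = sqrt(2*E/m) = sqrt(2*2534/0.045) = 335.6 m/s

335.6 m/s


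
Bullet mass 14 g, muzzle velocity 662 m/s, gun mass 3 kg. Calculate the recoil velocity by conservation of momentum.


v_recoil = m_p * v_p / m_gun = 0.014 * 662 / 3 = 3.089 m/s

3.089 m/s


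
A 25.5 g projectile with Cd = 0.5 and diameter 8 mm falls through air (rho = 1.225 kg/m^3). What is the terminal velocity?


A = pi*(d/2)^2 = pi*(8/2000)^2 = 5.02655e-05 m^2
vt = sqrt(2mg/(Cd*rho*A)) = sqrt(2*0.0255*9.81/(0.5 * 1.225 * 5.02655e-05)) = 127.5 m/s

127.5 m/s


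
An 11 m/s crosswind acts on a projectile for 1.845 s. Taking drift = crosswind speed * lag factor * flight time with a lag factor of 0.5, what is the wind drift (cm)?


drift = v_wind * lag * t = 11 * 0.5 * 1.845 = 10.1475 m ≈ 1015 cm

1015 cm


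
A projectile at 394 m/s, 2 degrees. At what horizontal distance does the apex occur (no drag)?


R = v0^2*sin(2*theta)/g = 394^2*sin(2*2°)/9.81 = 1103.84 m
apex_dist = R/2 = 1103.84/2 = 551.9 m

551.9 m


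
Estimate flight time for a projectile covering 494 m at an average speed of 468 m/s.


t = d/v = 494/468 = 1.056 s

1.056 s


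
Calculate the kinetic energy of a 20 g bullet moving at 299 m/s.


E = 0.5*m*v^2 = 0.5*0.02*299^2 = 894 J

894 J
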